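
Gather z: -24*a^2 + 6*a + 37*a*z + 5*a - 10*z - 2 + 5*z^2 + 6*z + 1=-24*a^2 + 11*a + 5*z^2 + z*(37*a - 4) - 1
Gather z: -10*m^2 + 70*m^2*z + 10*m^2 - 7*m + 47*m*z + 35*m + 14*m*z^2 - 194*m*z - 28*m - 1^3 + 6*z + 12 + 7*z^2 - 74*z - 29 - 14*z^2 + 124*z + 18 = z^2*(14*m - 7) + z*(70*m^2 - 147*m + 56)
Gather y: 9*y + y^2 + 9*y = y^2 + 18*y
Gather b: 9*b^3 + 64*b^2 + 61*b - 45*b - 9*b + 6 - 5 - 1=9*b^3 + 64*b^2 + 7*b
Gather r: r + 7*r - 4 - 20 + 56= 8*r + 32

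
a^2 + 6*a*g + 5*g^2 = (a + g)*(a + 5*g)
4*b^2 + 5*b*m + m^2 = (b + m)*(4*b + m)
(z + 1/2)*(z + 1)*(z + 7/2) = z^3 + 5*z^2 + 23*z/4 + 7/4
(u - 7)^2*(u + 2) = u^3 - 12*u^2 + 21*u + 98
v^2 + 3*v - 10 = (v - 2)*(v + 5)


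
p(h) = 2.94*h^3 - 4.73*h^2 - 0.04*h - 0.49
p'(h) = 8.82*h^2 - 9.46*h - 0.04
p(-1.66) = -26.91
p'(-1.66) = 39.97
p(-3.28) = -154.99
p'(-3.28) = 125.88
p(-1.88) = -36.67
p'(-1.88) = 48.92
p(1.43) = -1.62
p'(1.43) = 4.47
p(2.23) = 8.50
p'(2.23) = 22.73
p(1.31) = -2.05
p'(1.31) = 2.70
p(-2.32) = -62.57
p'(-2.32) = 69.38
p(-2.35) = -64.67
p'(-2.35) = 70.90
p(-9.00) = -2526.52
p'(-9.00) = 799.52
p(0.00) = -0.49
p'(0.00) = -0.04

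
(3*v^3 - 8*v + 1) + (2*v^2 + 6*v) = 3*v^3 + 2*v^2 - 2*v + 1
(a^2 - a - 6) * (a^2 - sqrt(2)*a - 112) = a^4 - sqrt(2)*a^3 - a^3 - 118*a^2 + sqrt(2)*a^2 + 6*sqrt(2)*a + 112*a + 672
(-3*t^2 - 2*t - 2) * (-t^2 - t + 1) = 3*t^4 + 5*t^3 + t^2 - 2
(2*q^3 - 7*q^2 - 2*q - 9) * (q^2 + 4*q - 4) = 2*q^5 + q^4 - 38*q^3 + 11*q^2 - 28*q + 36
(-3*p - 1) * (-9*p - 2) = 27*p^2 + 15*p + 2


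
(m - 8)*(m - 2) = m^2 - 10*m + 16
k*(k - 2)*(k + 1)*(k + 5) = k^4 + 4*k^3 - 7*k^2 - 10*k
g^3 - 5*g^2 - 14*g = g*(g - 7)*(g + 2)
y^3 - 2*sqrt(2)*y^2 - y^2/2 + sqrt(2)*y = y*(y - 1/2)*(y - 2*sqrt(2))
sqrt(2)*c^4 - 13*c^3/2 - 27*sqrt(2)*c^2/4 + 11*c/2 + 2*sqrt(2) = (c - 4*sqrt(2))*(c - sqrt(2)/2)*(c + sqrt(2))*(sqrt(2)*c + 1/2)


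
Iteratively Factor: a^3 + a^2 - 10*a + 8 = (a + 4)*(a^2 - 3*a + 2) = (a - 1)*(a + 4)*(a - 2)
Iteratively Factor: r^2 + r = (r + 1)*(r)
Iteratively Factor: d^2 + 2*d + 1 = (d + 1)*(d + 1)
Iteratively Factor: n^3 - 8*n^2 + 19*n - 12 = (n - 3)*(n^2 - 5*n + 4) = (n - 4)*(n - 3)*(n - 1)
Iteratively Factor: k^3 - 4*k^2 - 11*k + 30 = (k - 5)*(k^2 + k - 6) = (k - 5)*(k - 2)*(k + 3)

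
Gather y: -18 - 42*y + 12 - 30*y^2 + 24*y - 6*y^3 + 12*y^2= -6*y^3 - 18*y^2 - 18*y - 6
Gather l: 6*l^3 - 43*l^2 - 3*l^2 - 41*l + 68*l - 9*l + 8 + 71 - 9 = 6*l^3 - 46*l^2 + 18*l + 70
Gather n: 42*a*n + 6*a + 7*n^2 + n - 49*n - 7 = 6*a + 7*n^2 + n*(42*a - 48) - 7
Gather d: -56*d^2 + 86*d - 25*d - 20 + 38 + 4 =-56*d^2 + 61*d + 22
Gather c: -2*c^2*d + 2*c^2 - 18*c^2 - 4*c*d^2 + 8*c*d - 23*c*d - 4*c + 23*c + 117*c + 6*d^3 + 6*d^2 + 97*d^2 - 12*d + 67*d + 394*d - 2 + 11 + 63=c^2*(-2*d - 16) + c*(-4*d^2 - 15*d + 136) + 6*d^3 + 103*d^2 + 449*d + 72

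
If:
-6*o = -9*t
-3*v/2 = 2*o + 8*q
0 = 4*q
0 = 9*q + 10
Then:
No Solution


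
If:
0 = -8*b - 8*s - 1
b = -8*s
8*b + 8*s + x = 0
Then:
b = -1/7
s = 1/56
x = 1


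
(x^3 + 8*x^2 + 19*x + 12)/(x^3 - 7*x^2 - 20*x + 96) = (x^2 + 4*x + 3)/(x^2 - 11*x + 24)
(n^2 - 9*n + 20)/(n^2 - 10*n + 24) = (n - 5)/(n - 6)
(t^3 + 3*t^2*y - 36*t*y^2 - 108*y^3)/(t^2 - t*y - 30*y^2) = (t^2 + 9*t*y + 18*y^2)/(t + 5*y)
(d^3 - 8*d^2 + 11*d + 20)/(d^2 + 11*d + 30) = (d^3 - 8*d^2 + 11*d + 20)/(d^2 + 11*d + 30)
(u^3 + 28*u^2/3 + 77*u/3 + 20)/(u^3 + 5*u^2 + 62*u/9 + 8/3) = 3*(u + 5)/(3*u + 2)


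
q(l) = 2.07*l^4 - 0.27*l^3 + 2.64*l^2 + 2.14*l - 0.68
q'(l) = 8.28*l^3 - 0.81*l^2 + 5.28*l + 2.14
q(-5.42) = 1894.62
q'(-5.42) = -1368.61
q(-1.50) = 13.44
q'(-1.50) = -35.55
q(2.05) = 49.03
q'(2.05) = 80.89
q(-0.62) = -0.62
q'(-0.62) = -3.42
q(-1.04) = 2.68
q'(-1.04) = -13.54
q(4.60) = 965.58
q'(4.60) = 815.23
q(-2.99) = 189.19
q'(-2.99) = -242.22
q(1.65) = 24.17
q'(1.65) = 45.84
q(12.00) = 42862.12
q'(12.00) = 14256.70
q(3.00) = 189.88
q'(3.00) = 234.25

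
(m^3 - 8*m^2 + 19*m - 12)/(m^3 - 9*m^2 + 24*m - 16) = (m - 3)/(m - 4)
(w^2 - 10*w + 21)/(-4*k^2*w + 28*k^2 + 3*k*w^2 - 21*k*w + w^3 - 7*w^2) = (w - 3)/(-4*k^2 + 3*k*w + w^2)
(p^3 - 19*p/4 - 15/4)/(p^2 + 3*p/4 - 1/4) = (4*p^2 - 4*p - 15)/(4*p - 1)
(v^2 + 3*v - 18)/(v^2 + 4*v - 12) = (v - 3)/(v - 2)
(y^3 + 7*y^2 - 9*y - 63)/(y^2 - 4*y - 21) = (y^2 + 4*y - 21)/(y - 7)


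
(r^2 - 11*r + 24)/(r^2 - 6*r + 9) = (r - 8)/(r - 3)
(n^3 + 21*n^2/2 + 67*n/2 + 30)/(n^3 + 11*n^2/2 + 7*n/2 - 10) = (2*n^2 + 13*n + 15)/(2*n^2 + 3*n - 5)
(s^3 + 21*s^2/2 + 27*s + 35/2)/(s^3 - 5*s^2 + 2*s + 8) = (2*s^2 + 19*s + 35)/(2*(s^2 - 6*s + 8))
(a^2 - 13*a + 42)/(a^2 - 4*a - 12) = (a - 7)/(a + 2)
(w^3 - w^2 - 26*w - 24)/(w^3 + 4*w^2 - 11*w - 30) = (w^3 - w^2 - 26*w - 24)/(w^3 + 4*w^2 - 11*w - 30)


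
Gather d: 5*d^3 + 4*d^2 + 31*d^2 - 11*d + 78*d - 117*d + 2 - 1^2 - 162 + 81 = 5*d^3 + 35*d^2 - 50*d - 80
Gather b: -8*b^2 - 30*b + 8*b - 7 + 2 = -8*b^2 - 22*b - 5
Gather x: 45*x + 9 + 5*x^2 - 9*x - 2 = 5*x^2 + 36*x + 7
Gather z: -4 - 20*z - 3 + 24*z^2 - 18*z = 24*z^2 - 38*z - 7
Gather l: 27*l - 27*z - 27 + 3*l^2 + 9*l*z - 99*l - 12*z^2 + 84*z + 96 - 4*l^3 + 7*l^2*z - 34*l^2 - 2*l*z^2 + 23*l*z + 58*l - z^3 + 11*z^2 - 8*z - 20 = -4*l^3 + l^2*(7*z - 31) + l*(-2*z^2 + 32*z - 14) - z^3 - z^2 + 49*z + 49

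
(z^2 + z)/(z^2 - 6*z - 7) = z/(z - 7)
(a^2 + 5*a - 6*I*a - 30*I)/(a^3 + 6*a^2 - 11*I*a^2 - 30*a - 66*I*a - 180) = (a + 5)/(a^2 + a*(6 - 5*I) - 30*I)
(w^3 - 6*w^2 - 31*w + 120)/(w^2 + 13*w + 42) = (w^3 - 6*w^2 - 31*w + 120)/(w^2 + 13*w + 42)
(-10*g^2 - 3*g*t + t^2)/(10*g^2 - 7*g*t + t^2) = (2*g + t)/(-2*g + t)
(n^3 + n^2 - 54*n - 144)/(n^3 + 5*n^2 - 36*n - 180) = (n^2 - 5*n - 24)/(n^2 - n - 30)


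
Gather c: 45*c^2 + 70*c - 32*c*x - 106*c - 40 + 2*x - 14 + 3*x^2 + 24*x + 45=45*c^2 + c*(-32*x - 36) + 3*x^2 + 26*x - 9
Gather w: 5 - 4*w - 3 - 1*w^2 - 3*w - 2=-w^2 - 7*w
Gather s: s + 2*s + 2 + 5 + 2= 3*s + 9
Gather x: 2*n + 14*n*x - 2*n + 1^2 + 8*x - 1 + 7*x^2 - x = 7*x^2 + x*(14*n + 7)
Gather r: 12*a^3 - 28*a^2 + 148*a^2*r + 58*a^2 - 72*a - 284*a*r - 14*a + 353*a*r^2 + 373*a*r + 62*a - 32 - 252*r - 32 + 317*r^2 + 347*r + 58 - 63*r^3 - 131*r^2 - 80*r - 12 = 12*a^3 + 30*a^2 - 24*a - 63*r^3 + r^2*(353*a + 186) + r*(148*a^2 + 89*a + 15) - 18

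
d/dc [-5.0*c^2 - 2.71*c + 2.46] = -10.0*c - 2.71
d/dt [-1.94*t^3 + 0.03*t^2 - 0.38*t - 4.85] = -5.82*t^2 + 0.06*t - 0.38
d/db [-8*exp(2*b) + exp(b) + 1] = (1 - 16*exp(b))*exp(b)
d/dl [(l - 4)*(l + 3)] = 2*l - 1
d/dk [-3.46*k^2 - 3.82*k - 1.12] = -6.92*k - 3.82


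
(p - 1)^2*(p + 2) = p^3 - 3*p + 2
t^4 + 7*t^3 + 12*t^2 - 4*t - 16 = (t - 1)*(t + 2)^2*(t + 4)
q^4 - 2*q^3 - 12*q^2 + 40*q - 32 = (q - 2)^3*(q + 4)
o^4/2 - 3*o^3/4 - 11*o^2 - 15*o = o*(o/2 + 1)*(o - 6)*(o + 5/2)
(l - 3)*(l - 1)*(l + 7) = l^3 + 3*l^2 - 25*l + 21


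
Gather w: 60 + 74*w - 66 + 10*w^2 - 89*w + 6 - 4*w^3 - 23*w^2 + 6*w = -4*w^3 - 13*w^2 - 9*w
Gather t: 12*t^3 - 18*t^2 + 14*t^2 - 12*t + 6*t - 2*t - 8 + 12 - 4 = 12*t^3 - 4*t^2 - 8*t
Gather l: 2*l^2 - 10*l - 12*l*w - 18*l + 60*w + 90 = 2*l^2 + l*(-12*w - 28) + 60*w + 90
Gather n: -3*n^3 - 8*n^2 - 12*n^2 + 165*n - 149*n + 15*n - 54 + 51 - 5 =-3*n^3 - 20*n^2 + 31*n - 8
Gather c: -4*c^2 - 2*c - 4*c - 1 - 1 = -4*c^2 - 6*c - 2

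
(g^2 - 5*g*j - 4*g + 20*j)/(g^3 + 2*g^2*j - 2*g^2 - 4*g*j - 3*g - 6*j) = (-g^2 + 5*g*j + 4*g - 20*j)/(-g^3 - 2*g^2*j + 2*g^2 + 4*g*j + 3*g + 6*j)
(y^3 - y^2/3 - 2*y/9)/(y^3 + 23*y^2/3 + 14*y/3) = (9*y^2 - 3*y - 2)/(3*(3*y^2 + 23*y + 14))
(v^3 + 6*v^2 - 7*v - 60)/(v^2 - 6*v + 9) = (v^2 + 9*v + 20)/(v - 3)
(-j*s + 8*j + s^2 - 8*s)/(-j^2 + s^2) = (s - 8)/(j + s)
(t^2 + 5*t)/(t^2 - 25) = t/(t - 5)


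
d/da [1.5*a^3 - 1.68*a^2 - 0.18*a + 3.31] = 4.5*a^2 - 3.36*a - 0.18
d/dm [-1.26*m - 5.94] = -1.26000000000000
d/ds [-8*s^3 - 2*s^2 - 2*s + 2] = -24*s^2 - 4*s - 2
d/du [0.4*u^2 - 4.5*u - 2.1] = 0.8*u - 4.5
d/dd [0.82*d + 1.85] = 0.820000000000000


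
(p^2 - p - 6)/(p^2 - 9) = (p + 2)/(p + 3)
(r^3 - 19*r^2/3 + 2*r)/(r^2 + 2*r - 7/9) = 3*r*(r - 6)/(3*r + 7)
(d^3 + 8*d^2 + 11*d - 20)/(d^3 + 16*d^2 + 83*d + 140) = (d - 1)/(d + 7)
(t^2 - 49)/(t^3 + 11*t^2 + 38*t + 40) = (t^2 - 49)/(t^3 + 11*t^2 + 38*t + 40)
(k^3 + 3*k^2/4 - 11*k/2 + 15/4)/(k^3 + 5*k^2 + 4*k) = (4*k^3 + 3*k^2 - 22*k + 15)/(4*k*(k^2 + 5*k + 4))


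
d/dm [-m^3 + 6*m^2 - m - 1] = -3*m^2 + 12*m - 1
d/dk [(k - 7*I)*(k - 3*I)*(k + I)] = 3*k^2 - 18*I*k - 11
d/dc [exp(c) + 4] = exp(c)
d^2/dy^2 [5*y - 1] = 0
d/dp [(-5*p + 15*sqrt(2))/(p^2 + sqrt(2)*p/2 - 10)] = 10*(p^2 - 6*sqrt(2)*p + 7)/(2*p^4 + 2*sqrt(2)*p^3 - 39*p^2 - 20*sqrt(2)*p + 200)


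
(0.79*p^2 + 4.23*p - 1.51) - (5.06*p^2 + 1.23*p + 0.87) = -4.27*p^2 + 3.0*p - 2.38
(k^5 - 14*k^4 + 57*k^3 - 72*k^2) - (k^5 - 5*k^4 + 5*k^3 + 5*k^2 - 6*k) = -9*k^4 + 52*k^3 - 77*k^2 + 6*k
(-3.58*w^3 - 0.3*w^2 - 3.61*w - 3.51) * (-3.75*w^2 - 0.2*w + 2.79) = 13.425*w^5 + 1.841*w^4 + 3.6093*w^3 + 13.0475*w^2 - 9.3699*w - 9.7929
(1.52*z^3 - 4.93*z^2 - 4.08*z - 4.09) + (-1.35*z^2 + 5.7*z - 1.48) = 1.52*z^3 - 6.28*z^2 + 1.62*z - 5.57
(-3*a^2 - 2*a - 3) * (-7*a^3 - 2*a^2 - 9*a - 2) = 21*a^5 + 20*a^4 + 52*a^3 + 30*a^2 + 31*a + 6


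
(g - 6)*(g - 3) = g^2 - 9*g + 18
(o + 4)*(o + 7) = o^2 + 11*o + 28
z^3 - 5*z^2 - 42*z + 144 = (z - 8)*(z - 3)*(z + 6)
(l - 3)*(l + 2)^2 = l^3 + l^2 - 8*l - 12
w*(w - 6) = w^2 - 6*w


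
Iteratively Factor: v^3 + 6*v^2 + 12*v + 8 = (v + 2)*(v^2 + 4*v + 4) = (v + 2)^2*(v + 2)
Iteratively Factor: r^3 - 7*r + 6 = (r - 2)*(r^2 + 2*r - 3) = (r - 2)*(r - 1)*(r + 3)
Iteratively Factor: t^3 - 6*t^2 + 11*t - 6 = (t - 3)*(t^2 - 3*t + 2) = (t - 3)*(t - 1)*(t - 2)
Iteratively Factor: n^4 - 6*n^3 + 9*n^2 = (n)*(n^3 - 6*n^2 + 9*n) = n*(n - 3)*(n^2 - 3*n) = n^2*(n - 3)*(n - 3)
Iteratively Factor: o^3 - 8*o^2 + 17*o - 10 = (o - 5)*(o^2 - 3*o + 2) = (o - 5)*(o - 2)*(o - 1)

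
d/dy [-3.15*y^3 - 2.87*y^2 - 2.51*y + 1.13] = -9.45*y^2 - 5.74*y - 2.51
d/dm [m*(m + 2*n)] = 2*m + 2*n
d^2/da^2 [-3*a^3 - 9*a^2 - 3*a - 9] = -18*a - 18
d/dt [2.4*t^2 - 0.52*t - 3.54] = 4.8*t - 0.52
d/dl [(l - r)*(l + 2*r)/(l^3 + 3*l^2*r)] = (l*(l + 3*r)*(2*l + r) - 3*(l - r)*(l + 2*r)^2)/(l^3*(l + 3*r)^2)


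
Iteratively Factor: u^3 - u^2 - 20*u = (u)*(u^2 - u - 20) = u*(u + 4)*(u - 5)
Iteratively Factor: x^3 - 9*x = (x)*(x^2 - 9) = x*(x - 3)*(x + 3)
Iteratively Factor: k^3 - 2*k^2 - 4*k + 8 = (k + 2)*(k^2 - 4*k + 4) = (k - 2)*(k + 2)*(k - 2)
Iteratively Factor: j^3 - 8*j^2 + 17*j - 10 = (j - 5)*(j^2 - 3*j + 2) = (j - 5)*(j - 2)*(j - 1)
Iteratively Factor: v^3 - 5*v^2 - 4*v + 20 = (v - 5)*(v^2 - 4) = (v - 5)*(v + 2)*(v - 2)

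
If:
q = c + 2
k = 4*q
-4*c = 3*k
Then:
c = -3/2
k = 2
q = 1/2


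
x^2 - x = x*(x - 1)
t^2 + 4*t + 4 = (t + 2)^2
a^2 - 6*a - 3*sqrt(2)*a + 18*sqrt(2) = (a - 6)*(a - 3*sqrt(2))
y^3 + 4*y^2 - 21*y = y*(y - 3)*(y + 7)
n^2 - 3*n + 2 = (n - 2)*(n - 1)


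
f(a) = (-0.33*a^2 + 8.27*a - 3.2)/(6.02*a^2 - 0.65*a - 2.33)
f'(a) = (0.65 - 12.04*a)*(-0.33*a^2 + 8.27*a - 3.2)/(6.02*a^2 - 0.65*a - 2.33)^2 + (8.27 - 0.66*a)/(6.02*a^2 - 0.65*a - 2.33)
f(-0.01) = 1.41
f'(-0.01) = -4.03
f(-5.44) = -0.32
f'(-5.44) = -0.05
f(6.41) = 0.15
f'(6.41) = -0.03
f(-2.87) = -0.60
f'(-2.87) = -0.23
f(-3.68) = -0.47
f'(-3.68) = -0.13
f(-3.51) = -0.49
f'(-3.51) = -0.14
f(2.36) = 0.49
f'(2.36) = -0.23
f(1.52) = 0.81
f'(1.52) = -0.67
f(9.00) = 0.09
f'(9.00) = -0.02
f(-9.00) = -0.21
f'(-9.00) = -0.02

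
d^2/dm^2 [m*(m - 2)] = 2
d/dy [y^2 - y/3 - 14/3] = 2*y - 1/3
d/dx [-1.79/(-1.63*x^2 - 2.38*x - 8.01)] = (-5.8354*x - 4.2602)/(1.63*x^2 + 2.38*x + 8.01)^2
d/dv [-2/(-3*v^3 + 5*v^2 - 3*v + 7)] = 2*(-9*v^2 + 10*v - 3)/(3*v^3 - 5*v^2 + 3*v - 7)^2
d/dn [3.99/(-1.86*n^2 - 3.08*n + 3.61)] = (14.8428*n + 12.2892)/(1.86*n^2 + 3.08*n - 3.61)^2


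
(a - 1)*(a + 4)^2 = a^3 + 7*a^2 + 8*a - 16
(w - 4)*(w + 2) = w^2 - 2*w - 8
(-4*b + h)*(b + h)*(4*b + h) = -16*b^3 - 16*b^2*h + b*h^2 + h^3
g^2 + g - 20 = (g - 4)*(g + 5)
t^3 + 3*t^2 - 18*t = t*(t - 3)*(t + 6)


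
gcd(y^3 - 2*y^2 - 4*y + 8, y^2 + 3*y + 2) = y + 2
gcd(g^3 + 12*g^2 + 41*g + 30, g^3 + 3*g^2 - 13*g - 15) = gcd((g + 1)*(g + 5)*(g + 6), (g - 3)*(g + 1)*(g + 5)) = g^2 + 6*g + 5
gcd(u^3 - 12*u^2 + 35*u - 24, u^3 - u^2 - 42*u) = 1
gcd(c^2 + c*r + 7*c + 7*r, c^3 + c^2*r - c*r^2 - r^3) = c + r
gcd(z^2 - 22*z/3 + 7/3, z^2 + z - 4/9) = z - 1/3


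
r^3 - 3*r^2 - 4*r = r*(r - 4)*(r + 1)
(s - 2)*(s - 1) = s^2 - 3*s + 2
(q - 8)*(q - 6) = q^2 - 14*q + 48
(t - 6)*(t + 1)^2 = t^3 - 4*t^2 - 11*t - 6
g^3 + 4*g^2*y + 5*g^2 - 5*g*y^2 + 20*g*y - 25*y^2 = (g + 5)*(g - y)*(g + 5*y)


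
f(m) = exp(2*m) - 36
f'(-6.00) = 0.00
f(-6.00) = -36.00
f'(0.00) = 2.00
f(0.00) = -35.00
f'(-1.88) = 0.05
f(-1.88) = -35.98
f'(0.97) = 13.92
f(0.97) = -29.04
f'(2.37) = 228.87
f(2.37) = 78.43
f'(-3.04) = 0.00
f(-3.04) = -36.00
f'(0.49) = 5.33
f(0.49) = -33.34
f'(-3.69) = 0.00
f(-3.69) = -36.00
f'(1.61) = 50.06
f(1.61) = -10.97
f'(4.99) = 43180.63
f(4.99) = 21554.31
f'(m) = 2*exp(2*m)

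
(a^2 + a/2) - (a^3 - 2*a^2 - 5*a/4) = -a^3 + 3*a^2 + 7*a/4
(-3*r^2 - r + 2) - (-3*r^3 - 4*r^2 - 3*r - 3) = 3*r^3 + r^2 + 2*r + 5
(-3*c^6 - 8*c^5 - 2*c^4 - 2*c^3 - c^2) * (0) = 0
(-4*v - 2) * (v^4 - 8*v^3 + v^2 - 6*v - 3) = -4*v^5 + 30*v^4 + 12*v^3 + 22*v^2 + 24*v + 6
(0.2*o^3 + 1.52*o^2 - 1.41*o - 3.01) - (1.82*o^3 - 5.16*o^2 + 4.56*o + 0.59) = -1.62*o^3 + 6.68*o^2 - 5.97*o - 3.6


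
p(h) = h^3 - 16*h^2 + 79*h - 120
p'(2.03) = 26.40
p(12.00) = 252.00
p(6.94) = -8.10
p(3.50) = 3.38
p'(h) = 3*h^2 - 32*h + 79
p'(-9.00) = 610.00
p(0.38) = -92.24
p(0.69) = -72.78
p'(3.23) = 6.94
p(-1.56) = -285.97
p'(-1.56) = 136.22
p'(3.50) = 3.75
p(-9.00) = -2856.00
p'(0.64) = 59.75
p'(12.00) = 127.00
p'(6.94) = 1.41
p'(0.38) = 67.27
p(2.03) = -17.20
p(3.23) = 1.94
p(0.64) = -75.73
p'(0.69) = 58.35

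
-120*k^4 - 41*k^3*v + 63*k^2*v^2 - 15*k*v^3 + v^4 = (-8*k + v)*(-5*k + v)*(-3*k + v)*(k + v)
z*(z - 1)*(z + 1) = z^3 - z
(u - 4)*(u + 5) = u^2 + u - 20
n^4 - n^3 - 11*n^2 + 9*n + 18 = (n - 3)*(n - 2)*(n + 1)*(n + 3)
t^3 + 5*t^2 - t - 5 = (t - 1)*(t + 1)*(t + 5)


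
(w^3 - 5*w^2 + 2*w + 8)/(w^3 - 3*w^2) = (w^3 - 5*w^2 + 2*w + 8)/(w^2*(w - 3))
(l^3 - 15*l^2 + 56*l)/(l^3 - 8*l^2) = (l - 7)/l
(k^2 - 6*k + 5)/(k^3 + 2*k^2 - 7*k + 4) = (k - 5)/(k^2 + 3*k - 4)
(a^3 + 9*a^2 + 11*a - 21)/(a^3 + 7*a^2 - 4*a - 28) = (a^2 + 2*a - 3)/(a^2 - 4)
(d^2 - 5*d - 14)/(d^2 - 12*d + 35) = (d + 2)/(d - 5)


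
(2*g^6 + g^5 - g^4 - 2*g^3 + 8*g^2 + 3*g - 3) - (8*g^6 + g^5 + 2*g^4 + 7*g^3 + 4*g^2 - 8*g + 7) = -6*g^6 - 3*g^4 - 9*g^3 + 4*g^2 + 11*g - 10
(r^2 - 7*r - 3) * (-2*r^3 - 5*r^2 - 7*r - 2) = -2*r^5 + 9*r^4 + 34*r^3 + 62*r^2 + 35*r + 6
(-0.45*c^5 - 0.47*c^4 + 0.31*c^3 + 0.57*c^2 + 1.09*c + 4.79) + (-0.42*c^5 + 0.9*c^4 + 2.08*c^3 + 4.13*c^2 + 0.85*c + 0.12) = -0.87*c^5 + 0.43*c^4 + 2.39*c^3 + 4.7*c^2 + 1.94*c + 4.91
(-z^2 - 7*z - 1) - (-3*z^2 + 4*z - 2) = 2*z^2 - 11*z + 1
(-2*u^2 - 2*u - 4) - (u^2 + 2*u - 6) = -3*u^2 - 4*u + 2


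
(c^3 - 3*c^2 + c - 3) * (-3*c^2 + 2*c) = -3*c^5 + 11*c^4 - 9*c^3 + 11*c^2 - 6*c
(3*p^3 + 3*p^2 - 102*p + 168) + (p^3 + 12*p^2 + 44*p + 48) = 4*p^3 + 15*p^2 - 58*p + 216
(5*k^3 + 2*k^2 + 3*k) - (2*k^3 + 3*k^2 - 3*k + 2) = 3*k^3 - k^2 + 6*k - 2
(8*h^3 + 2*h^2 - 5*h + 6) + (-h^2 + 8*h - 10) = 8*h^3 + h^2 + 3*h - 4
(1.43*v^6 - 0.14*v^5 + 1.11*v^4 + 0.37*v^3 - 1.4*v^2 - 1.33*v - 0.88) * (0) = 0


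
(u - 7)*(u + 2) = u^2 - 5*u - 14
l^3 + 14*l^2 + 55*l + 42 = (l + 1)*(l + 6)*(l + 7)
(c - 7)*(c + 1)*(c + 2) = c^3 - 4*c^2 - 19*c - 14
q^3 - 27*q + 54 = (q - 3)^2*(q + 6)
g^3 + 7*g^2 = g^2*(g + 7)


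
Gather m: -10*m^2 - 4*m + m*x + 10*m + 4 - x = -10*m^2 + m*(x + 6) - x + 4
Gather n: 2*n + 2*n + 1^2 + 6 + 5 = 4*n + 12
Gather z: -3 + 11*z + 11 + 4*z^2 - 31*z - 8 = 4*z^2 - 20*z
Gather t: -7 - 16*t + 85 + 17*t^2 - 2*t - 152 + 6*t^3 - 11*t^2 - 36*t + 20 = 6*t^3 + 6*t^2 - 54*t - 54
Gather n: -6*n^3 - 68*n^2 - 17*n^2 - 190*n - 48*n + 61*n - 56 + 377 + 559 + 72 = -6*n^3 - 85*n^2 - 177*n + 952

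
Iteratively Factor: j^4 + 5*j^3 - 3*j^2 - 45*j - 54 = (j + 3)*(j^3 + 2*j^2 - 9*j - 18) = (j + 2)*(j + 3)*(j^2 - 9) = (j + 2)*(j + 3)^2*(j - 3)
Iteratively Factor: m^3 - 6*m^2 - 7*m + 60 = (m + 3)*(m^2 - 9*m + 20) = (m - 4)*(m + 3)*(m - 5)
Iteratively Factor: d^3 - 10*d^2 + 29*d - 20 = (d - 4)*(d^2 - 6*d + 5) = (d - 4)*(d - 1)*(d - 5)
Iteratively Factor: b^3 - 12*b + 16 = (b + 4)*(b^2 - 4*b + 4) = (b - 2)*(b + 4)*(b - 2)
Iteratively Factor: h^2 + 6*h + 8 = (h + 2)*(h + 4)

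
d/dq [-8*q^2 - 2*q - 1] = -16*q - 2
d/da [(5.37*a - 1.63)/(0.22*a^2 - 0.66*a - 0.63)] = (-1.1814*a^2 + 0.7172*a - 4.4589)/(0.0484*a^4 - 0.2904*a^3 + 0.1584*a^2 + 0.8316*a + 0.3969)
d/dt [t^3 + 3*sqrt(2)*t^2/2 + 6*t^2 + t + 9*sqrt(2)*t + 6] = 3*t^2 + 3*sqrt(2)*t + 12*t + 1 + 9*sqrt(2)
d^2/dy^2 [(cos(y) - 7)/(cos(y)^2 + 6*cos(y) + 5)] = (-9*(1 - cos(2*y))^2*cos(y)/4 + 17*(1 - cos(2*y))^2/2 - 398*cos(y) + 84*cos(2*y) + 75*cos(3*y)/2 + cos(5*y)/2 - 444)/((cos(y) + 1)^3*(cos(y) + 5)^3)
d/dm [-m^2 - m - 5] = -2*m - 1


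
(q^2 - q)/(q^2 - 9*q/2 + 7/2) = 2*q/(2*q - 7)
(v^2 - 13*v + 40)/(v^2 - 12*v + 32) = (v - 5)/(v - 4)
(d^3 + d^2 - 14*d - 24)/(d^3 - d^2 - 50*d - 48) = (-d^3 - d^2 + 14*d + 24)/(-d^3 + d^2 + 50*d + 48)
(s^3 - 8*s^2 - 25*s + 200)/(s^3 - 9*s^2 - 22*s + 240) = (s - 5)/(s - 6)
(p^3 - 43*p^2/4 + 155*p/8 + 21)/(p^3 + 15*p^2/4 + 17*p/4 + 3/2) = (p^2 - 23*p/2 + 28)/(p^2 + 3*p + 2)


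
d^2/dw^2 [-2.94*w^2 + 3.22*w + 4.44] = -5.88000000000000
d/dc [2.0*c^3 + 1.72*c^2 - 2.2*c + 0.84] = 6.0*c^2 + 3.44*c - 2.2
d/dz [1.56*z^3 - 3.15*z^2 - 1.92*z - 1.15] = 4.68*z^2 - 6.3*z - 1.92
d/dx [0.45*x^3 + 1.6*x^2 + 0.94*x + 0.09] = 1.35*x^2 + 3.2*x + 0.94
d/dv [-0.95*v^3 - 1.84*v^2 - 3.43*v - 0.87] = -2.85*v^2 - 3.68*v - 3.43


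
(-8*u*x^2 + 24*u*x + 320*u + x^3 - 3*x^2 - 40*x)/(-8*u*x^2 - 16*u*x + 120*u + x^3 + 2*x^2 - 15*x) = (x - 8)/(x - 3)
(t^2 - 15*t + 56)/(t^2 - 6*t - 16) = (t - 7)/(t + 2)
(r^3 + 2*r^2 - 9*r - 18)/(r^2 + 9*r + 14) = (r^2 - 9)/(r + 7)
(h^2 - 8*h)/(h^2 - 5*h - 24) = h/(h + 3)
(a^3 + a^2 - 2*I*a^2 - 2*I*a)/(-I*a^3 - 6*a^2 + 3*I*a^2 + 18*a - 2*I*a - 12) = (I*a^3 + a^2*(2 + I) + 2*a)/(a^3 + a^2*(-3 - 6*I) + a*(2 + 18*I) - 12*I)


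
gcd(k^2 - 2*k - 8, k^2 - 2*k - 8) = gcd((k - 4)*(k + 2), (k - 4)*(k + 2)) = k^2 - 2*k - 8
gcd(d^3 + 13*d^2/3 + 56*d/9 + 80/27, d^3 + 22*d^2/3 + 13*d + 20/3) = d + 4/3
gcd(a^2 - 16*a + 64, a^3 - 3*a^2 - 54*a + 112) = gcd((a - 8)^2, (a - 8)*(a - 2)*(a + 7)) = a - 8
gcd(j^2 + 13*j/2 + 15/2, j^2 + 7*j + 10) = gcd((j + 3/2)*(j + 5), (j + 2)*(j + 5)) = j + 5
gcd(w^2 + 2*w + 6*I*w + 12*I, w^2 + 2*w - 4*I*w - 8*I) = w + 2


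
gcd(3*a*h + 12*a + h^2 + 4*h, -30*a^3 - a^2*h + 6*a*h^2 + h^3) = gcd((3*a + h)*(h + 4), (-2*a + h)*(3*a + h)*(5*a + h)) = 3*a + h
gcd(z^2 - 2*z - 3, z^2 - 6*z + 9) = z - 3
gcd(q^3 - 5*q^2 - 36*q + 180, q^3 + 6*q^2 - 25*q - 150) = q^2 + q - 30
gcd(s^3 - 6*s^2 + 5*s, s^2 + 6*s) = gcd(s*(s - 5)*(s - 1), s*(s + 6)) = s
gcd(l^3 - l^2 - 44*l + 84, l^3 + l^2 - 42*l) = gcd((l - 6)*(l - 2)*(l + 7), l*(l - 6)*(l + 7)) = l^2 + l - 42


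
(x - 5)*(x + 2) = x^2 - 3*x - 10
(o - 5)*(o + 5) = o^2 - 25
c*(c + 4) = c^2 + 4*c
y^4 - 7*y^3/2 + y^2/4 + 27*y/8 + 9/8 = (y - 3)*(y - 3/2)*(y + 1/2)^2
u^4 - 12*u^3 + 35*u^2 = u^2*(u - 7)*(u - 5)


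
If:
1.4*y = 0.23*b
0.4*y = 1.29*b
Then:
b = 0.00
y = 0.00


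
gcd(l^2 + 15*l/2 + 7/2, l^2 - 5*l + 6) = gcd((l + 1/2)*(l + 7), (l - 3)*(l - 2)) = 1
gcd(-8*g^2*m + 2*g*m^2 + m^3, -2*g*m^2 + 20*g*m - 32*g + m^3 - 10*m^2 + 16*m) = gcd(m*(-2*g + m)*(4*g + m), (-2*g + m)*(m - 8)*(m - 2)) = 2*g - m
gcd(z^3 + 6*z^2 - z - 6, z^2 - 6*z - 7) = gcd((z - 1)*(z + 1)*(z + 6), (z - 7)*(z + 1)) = z + 1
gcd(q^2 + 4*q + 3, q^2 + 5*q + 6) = q + 3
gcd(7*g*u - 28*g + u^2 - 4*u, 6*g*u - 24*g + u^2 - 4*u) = u - 4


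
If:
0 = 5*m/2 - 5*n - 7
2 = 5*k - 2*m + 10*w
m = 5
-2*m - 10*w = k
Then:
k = 11/2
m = 5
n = 11/10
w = -31/20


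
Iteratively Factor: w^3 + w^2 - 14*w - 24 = (w + 3)*(w^2 - 2*w - 8) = (w - 4)*(w + 3)*(w + 2)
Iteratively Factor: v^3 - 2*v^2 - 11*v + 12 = (v + 3)*(v^2 - 5*v + 4) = (v - 4)*(v + 3)*(v - 1)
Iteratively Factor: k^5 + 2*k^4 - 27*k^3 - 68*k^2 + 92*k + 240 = (k + 2)*(k^4 - 27*k^2 - 14*k + 120) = (k - 5)*(k + 2)*(k^3 + 5*k^2 - 2*k - 24) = (k - 5)*(k + 2)*(k + 4)*(k^2 + k - 6) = (k - 5)*(k + 2)*(k + 3)*(k + 4)*(k - 2)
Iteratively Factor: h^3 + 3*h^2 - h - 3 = (h + 1)*(h^2 + 2*h - 3) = (h + 1)*(h + 3)*(h - 1)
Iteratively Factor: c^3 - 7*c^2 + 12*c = (c - 4)*(c^2 - 3*c) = c*(c - 4)*(c - 3)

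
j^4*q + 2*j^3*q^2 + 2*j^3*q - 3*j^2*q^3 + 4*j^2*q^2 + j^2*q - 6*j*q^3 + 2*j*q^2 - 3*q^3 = (j + 1)*(j - q)*(j + 3*q)*(j*q + q)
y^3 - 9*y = y*(y - 3)*(y + 3)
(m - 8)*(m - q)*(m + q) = m^3 - 8*m^2 - m*q^2 + 8*q^2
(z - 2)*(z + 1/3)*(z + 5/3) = z^3 - 31*z/9 - 10/9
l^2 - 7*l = l*(l - 7)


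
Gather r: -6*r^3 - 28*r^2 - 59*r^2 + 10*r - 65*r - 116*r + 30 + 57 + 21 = -6*r^3 - 87*r^2 - 171*r + 108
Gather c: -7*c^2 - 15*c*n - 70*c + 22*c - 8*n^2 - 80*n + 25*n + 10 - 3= -7*c^2 + c*(-15*n - 48) - 8*n^2 - 55*n + 7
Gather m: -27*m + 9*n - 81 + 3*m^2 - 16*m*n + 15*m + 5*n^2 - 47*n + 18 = 3*m^2 + m*(-16*n - 12) + 5*n^2 - 38*n - 63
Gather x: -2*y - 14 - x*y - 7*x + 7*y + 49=x*(-y - 7) + 5*y + 35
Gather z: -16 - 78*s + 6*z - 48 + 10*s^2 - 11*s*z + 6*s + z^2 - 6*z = 10*s^2 - 11*s*z - 72*s + z^2 - 64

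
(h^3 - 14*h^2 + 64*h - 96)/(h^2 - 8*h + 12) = (h^2 - 8*h + 16)/(h - 2)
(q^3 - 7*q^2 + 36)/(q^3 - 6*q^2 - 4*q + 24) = (q - 3)/(q - 2)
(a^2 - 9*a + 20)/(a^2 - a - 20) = (a - 4)/(a + 4)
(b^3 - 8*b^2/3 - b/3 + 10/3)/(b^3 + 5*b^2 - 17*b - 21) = (3*b^2 - 11*b + 10)/(3*(b^2 + 4*b - 21))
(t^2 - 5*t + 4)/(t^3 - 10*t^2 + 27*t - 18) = (t - 4)/(t^2 - 9*t + 18)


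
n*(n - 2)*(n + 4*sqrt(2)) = n^3 - 2*n^2 + 4*sqrt(2)*n^2 - 8*sqrt(2)*n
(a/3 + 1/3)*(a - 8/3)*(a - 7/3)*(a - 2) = a^4/3 - 2*a^3 + 83*a^2/27 + 34*a/27 - 112/27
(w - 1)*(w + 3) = w^2 + 2*w - 3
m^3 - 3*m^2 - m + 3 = (m - 3)*(m - 1)*(m + 1)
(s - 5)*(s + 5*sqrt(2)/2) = s^2 - 5*s + 5*sqrt(2)*s/2 - 25*sqrt(2)/2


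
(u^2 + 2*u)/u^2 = (u + 2)/u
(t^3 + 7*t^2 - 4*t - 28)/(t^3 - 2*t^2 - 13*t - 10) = (t^2 + 5*t - 14)/(t^2 - 4*t - 5)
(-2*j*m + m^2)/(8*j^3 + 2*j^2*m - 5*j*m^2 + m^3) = -m/(4*j^2 + 3*j*m - m^2)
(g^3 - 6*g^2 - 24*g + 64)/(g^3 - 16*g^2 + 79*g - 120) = (g^2 + 2*g - 8)/(g^2 - 8*g + 15)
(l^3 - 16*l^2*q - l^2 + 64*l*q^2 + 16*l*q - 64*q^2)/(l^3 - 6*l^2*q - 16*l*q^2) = (l^2 - 8*l*q - l + 8*q)/(l*(l + 2*q))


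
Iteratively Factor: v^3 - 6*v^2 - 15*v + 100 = (v - 5)*(v^2 - v - 20) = (v - 5)^2*(v + 4)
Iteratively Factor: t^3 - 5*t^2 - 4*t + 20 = (t + 2)*(t^2 - 7*t + 10) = (t - 5)*(t + 2)*(t - 2)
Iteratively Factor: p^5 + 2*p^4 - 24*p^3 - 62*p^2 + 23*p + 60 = (p + 1)*(p^4 + p^3 - 25*p^2 - 37*p + 60) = (p - 1)*(p + 1)*(p^3 + 2*p^2 - 23*p - 60) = (p - 1)*(p + 1)*(p + 4)*(p^2 - 2*p - 15) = (p - 1)*(p + 1)*(p + 3)*(p + 4)*(p - 5)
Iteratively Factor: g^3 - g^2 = (g)*(g^2 - g) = g^2*(g - 1)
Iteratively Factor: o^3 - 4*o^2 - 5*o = (o - 5)*(o^2 + o) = o*(o - 5)*(o + 1)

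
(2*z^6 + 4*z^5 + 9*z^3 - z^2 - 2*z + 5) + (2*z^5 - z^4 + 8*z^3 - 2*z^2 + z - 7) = 2*z^6 + 6*z^5 - z^4 + 17*z^3 - 3*z^2 - z - 2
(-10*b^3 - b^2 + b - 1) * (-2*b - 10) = 20*b^4 + 102*b^3 + 8*b^2 - 8*b + 10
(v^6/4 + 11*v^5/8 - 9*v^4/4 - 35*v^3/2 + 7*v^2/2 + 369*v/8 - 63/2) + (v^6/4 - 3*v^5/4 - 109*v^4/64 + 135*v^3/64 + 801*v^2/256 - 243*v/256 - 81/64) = v^6/2 + 5*v^5/8 - 253*v^4/64 - 985*v^3/64 + 1697*v^2/256 + 11565*v/256 - 2097/64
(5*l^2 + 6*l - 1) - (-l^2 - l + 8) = 6*l^2 + 7*l - 9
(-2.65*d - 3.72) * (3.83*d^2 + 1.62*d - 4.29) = -10.1495*d^3 - 18.5406*d^2 + 5.3421*d + 15.9588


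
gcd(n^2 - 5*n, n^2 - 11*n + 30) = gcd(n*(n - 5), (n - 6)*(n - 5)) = n - 5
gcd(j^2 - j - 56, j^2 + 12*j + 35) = j + 7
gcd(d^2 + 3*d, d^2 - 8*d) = d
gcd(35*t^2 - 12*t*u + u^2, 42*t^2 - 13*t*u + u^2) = 7*t - u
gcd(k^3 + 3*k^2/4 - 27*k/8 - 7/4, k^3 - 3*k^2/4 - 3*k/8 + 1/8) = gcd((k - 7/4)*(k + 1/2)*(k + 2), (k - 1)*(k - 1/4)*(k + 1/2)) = k + 1/2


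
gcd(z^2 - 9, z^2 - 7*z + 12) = z - 3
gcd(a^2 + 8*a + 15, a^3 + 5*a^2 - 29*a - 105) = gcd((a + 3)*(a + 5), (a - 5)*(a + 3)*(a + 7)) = a + 3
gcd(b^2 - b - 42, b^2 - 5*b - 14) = b - 7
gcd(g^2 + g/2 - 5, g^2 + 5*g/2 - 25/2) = 1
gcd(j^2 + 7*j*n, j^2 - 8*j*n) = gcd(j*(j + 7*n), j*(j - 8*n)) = j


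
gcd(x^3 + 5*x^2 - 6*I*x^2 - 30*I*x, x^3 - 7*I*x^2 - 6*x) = x^2 - 6*I*x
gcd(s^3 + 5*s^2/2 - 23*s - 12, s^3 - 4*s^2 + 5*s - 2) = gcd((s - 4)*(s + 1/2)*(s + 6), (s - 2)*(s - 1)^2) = 1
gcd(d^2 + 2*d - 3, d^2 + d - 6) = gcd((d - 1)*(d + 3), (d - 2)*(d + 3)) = d + 3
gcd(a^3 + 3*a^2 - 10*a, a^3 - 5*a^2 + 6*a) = a^2 - 2*a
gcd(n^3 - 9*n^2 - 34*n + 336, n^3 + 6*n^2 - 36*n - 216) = n + 6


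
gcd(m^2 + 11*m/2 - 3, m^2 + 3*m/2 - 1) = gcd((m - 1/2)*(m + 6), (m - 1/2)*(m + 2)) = m - 1/2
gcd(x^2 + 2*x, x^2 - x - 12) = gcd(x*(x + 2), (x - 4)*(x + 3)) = 1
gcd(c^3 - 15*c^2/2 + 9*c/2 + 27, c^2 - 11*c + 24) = c - 3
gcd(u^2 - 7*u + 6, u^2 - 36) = u - 6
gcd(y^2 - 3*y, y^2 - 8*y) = y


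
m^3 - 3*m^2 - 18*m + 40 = (m - 5)*(m - 2)*(m + 4)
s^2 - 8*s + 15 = (s - 5)*(s - 3)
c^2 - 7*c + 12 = (c - 4)*(c - 3)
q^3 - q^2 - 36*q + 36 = (q - 6)*(q - 1)*(q + 6)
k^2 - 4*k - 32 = (k - 8)*(k + 4)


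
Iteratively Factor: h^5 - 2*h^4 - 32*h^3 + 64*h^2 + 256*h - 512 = (h - 4)*(h^4 + 2*h^3 - 24*h^2 - 32*h + 128) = (h - 4)*(h + 4)*(h^3 - 2*h^2 - 16*h + 32) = (h - 4)^2*(h + 4)*(h^2 + 2*h - 8) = (h - 4)^2*(h - 2)*(h + 4)*(h + 4)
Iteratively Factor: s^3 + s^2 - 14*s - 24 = (s + 3)*(s^2 - 2*s - 8) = (s + 2)*(s + 3)*(s - 4)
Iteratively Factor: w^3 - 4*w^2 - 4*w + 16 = (w - 4)*(w^2 - 4) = (w - 4)*(w + 2)*(w - 2)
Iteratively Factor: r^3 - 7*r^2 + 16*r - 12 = (r - 2)*(r^2 - 5*r + 6) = (r - 3)*(r - 2)*(r - 2)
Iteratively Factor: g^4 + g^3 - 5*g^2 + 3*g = (g)*(g^3 + g^2 - 5*g + 3) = g*(g - 1)*(g^2 + 2*g - 3) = g*(g - 1)*(g + 3)*(g - 1)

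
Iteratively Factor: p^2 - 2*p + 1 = (p - 1)*(p - 1)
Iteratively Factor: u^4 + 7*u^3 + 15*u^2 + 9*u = (u)*(u^3 + 7*u^2 + 15*u + 9) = u*(u + 1)*(u^2 + 6*u + 9) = u*(u + 1)*(u + 3)*(u + 3)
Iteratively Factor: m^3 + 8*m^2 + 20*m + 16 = (m + 2)*(m^2 + 6*m + 8) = (m + 2)*(m + 4)*(m + 2)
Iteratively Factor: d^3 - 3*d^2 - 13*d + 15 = (d + 3)*(d^2 - 6*d + 5) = (d - 1)*(d + 3)*(d - 5)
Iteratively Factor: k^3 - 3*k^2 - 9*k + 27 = (k - 3)*(k^2 - 9) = (k - 3)*(k + 3)*(k - 3)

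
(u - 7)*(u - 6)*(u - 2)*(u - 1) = u^4 - 16*u^3 + 83*u^2 - 152*u + 84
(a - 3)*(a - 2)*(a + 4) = a^3 - a^2 - 14*a + 24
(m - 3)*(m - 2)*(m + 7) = m^3 + 2*m^2 - 29*m + 42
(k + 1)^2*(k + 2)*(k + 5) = k^4 + 9*k^3 + 25*k^2 + 27*k + 10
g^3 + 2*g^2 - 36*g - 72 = (g - 6)*(g + 2)*(g + 6)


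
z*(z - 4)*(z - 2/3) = z^3 - 14*z^2/3 + 8*z/3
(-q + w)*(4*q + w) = -4*q^2 + 3*q*w + w^2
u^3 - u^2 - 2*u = u*(u - 2)*(u + 1)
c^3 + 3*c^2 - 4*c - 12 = (c - 2)*(c + 2)*(c + 3)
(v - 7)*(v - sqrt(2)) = v^2 - 7*v - sqrt(2)*v + 7*sqrt(2)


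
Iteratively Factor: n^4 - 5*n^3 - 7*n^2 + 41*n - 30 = (n - 1)*(n^3 - 4*n^2 - 11*n + 30) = (n - 1)*(n + 3)*(n^2 - 7*n + 10) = (n - 2)*(n - 1)*(n + 3)*(n - 5)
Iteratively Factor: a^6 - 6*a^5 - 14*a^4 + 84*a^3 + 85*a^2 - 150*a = (a)*(a^5 - 6*a^4 - 14*a^3 + 84*a^2 + 85*a - 150) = a*(a + 2)*(a^4 - 8*a^3 + 2*a^2 + 80*a - 75) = a*(a - 5)*(a + 2)*(a^3 - 3*a^2 - 13*a + 15) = a*(a - 5)*(a - 1)*(a + 2)*(a^2 - 2*a - 15) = a*(a - 5)^2*(a - 1)*(a + 2)*(a + 3)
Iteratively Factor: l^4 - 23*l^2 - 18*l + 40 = (l + 2)*(l^3 - 2*l^2 - 19*l + 20) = (l - 1)*(l + 2)*(l^2 - l - 20) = (l - 1)*(l + 2)*(l + 4)*(l - 5)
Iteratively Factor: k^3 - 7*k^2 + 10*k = (k)*(k^2 - 7*k + 10) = k*(k - 2)*(k - 5)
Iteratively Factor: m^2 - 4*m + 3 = (m - 3)*(m - 1)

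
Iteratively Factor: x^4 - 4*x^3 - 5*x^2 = (x + 1)*(x^3 - 5*x^2) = x*(x + 1)*(x^2 - 5*x) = x^2*(x + 1)*(x - 5)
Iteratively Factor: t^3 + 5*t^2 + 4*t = (t + 1)*(t^2 + 4*t) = (t + 1)*(t + 4)*(t)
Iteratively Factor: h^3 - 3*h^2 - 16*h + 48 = (h - 4)*(h^2 + h - 12) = (h - 4)*(h + 4)*(h - 3)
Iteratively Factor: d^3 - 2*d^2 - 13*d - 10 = (d + 2)*(d^2 - 4*d - 5) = (d + 1)*(d + 2)*(d - 5)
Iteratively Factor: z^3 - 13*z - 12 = (z - 4)*(z^2 + 4*z + 3) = (z - 4)*(z + 3)*(z + 1)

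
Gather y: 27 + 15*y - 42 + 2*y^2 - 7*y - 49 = 2*y^2 + 8*y - 64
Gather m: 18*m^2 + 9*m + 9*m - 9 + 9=18*m^2 + 18*m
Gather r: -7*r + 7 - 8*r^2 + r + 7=-8*r^2 - 6*r + 14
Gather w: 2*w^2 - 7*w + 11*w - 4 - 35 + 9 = 2*w^2 + 4*w - 30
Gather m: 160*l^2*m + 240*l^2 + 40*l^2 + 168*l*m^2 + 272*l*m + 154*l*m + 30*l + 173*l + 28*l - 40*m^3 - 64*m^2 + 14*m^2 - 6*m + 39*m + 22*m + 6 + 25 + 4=280*l^2 + 231*l - 40*m^3 + m^2*(168*l - 50) + m*(160*l^2 + 426*l + 55) + 35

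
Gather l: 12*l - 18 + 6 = 12*l - 12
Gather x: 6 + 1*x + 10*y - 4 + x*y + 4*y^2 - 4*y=x*(y + 1) + 4*y^2 + 6*y + 2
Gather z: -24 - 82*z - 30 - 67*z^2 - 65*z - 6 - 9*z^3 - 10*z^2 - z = -9*z^3 - 77*z^2 - 148*z - 60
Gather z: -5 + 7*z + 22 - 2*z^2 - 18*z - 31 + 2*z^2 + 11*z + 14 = 0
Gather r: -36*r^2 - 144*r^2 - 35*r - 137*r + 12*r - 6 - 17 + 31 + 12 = -180*r^2 - 160*r + 20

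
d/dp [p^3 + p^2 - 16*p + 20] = 3*p^2 + 2*p - 16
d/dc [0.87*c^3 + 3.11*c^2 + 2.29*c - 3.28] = 2.61*c^2 + 6.22*c + 2.29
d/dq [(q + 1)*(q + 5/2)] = 2*q + 7/2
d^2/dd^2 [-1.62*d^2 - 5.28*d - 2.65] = -3.24000000000000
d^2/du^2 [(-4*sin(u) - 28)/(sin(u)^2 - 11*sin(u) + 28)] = 4*(sin(u)^5 + 39*sin(u)^4 - 401*sin(u)^3 + 329*sin(u)^2 + 3570*sin(u) - 1918)/(sin(u)^2 - 11*sin(u) + 28)^3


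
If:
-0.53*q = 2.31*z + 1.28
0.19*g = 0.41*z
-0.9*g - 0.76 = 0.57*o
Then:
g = 2.15789473684211*z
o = -3.40720221606648*z - 1.33333333333333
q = -4.35849056603774*z - 2.41509433962264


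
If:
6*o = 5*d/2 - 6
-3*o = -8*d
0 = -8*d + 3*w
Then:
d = -4/9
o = -32/27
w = -32/27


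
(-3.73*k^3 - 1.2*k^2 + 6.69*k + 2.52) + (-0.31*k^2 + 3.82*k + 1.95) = -3.73*k^3 - 1.51*k^2 + 10.51*k + 4.47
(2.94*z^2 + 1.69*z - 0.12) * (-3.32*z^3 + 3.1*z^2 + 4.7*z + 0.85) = -9.7608*z^5 + 3.5032*z^4 + 19.4554*z^3 + 10.07*z^2 + 0.8725*z - 0.102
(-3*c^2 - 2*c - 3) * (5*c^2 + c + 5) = -15*c^4 - 13*c^3 - 32*c^2 - 13*c - 15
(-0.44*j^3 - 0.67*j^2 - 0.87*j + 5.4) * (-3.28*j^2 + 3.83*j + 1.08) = 1.4432*j^5 + 0.5124*j^4 - 0.1877*j^3 - 21.7677*j^2 + 19.7424*j + 5.832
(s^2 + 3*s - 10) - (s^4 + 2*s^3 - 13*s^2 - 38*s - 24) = -s^4 - 2*s^3 + 14*s^2 + 41*s + 14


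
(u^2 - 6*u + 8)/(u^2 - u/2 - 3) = 2*(u - 4)/(2*u + 3)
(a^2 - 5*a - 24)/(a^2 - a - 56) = (a + 3)/(a + 7)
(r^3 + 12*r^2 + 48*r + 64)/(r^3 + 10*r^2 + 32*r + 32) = (r + 4)/(r + 2)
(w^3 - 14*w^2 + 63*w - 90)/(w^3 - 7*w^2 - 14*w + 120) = (w - 3)/(w + 4)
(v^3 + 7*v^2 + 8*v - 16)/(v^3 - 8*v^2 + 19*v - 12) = (v^2 + 8*v + 16)/(v^2 - 7*v + 12)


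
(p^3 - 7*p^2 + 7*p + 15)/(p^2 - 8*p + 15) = p + 1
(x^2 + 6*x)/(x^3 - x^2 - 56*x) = (x + 6)/(x^2 - x - 56)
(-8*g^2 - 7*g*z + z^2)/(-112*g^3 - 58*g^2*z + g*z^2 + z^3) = (g + z)/(14*g^2 + 9*g*z + z^2)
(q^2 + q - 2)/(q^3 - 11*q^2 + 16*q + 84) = (q - 1)/(q^2 - 13*q + 42)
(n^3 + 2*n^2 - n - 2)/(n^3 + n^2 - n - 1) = (n + 2)/(n + 1)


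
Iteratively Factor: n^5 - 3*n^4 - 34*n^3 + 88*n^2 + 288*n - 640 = (n - 5)*(n^4 + 2*n^3 - 24*n^2 - 32*n + 128) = (n - 5)*(n - 2)*(n^3 + 4*n^2 - 16*n - 64) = (n - 5)*(n - 2)*(n + 4)*(n^2 - 16) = (n - 5)*(n - 2)*(n + 4)^2*(n - 4)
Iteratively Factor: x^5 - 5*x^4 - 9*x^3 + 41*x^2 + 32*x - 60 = (x + 2)*(x^4 - 7*x^3 + 5*x^2 + 31*x - 30) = (x - 1)*(x + 2)*(x^3 - 6*x^2 - x + 30) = (x - 1)*(x + 2)^2*(x^2 - 8*x + 15) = (x - 5)*(x - 1)*(x + 2)^2*(x - 3)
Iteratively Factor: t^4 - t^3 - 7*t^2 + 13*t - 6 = (t - 2)*(t^3 + t^2 - 5*t + 3) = (t - 2)*(t - 1)*(t^2 + 2*t - 3) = (t - 2)*(t - 1)^2*(t + 3)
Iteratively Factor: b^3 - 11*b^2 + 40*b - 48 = (b - 3)*(b^2 - 8*b + 16) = (b - 4)*(b - 3)*(b - 4)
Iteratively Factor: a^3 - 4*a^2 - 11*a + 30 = (a - 5)*(a^2 + a - 6) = (a - 5)*(a + 3)*(a - 2)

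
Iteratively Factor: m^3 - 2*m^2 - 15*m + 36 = (m - 3)*(m^2 + m - 12) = (m - 3)*(m + 4)*(m - 3)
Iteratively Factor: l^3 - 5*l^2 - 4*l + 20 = (l + 2)*(l^2 - 7*l + 10) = (l - 2)*(l + 2)*(l - 5)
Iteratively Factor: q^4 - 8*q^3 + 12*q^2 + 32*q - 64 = (q + 2)*(q^3 - 10*q^2 + 32*q - 32) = (q - 2)*(q + 2)*(q^2 - 8*q + 16) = (q - 4)*(q - 2)*(q + 2)*(q - 4)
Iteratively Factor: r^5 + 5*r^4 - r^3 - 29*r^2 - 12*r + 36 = (r + 3)*(r^4 + 2*r^3 - 7*r^2 - 8*r + 12) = (r + 3)^2*(r^3 - r^2 - 4*r + 4) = (r - 2)*(r + 3)^2*(r^2 + r - 2) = (r - 2)*(r - 1)*(r + 3)^2*(r + 2)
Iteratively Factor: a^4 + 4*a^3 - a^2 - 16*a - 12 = (a - 2)*(a^3 + 6*a^2 + 11*a + 6) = (a - 2)*(a + 1)*(a^2 + 5*a + 6) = (a - 2)*(a + 1)*(a + 3)*(a + 2)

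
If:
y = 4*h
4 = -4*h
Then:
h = -1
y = -4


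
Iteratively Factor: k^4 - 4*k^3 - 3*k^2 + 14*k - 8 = (k - 4)*(k^3 - 3*k + 2) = (k - 4)*(k - 1)*(k^2 + k - 2) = (k - 4)*(k - 1)^2*(k + 2)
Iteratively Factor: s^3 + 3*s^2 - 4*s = (s + 4)*(s^2 - s) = s*(s + 4)*(s - 1)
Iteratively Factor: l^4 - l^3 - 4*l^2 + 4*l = (l - 1)*(l^3 - 4*l) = (l - 1)*(l + 2)*(l^2 - 2*l) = (l - 2)*(l - 1)*(l + 2)*(l)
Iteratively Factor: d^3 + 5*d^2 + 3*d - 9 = (d + 3)*(d^2 + 2*d - 3) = (d - 1)*(d + 3)*(d + 3)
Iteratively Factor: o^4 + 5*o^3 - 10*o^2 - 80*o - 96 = (o + 3)*(o^3 + 2*o^2 - 16*o - 32) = (o + 3)*(o + 4)*(o^2 - 2*o - 8) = (o + 2)*(o + 3)*(o + 4)*(o - 4)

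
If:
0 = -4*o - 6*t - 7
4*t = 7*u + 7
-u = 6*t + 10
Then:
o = 7/23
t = -63/46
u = -41/23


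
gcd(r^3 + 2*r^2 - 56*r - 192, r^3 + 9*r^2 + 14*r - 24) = r^2 + 10*r + 24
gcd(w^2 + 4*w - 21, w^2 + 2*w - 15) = w - 3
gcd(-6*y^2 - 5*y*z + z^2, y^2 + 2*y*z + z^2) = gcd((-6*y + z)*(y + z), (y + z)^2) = y + z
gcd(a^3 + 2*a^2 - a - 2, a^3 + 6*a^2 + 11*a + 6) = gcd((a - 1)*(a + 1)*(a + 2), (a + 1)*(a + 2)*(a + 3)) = a^2 + 3*a + 2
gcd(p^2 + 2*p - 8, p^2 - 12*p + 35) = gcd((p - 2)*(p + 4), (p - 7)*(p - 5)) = 1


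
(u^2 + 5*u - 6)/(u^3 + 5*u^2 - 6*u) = 1/u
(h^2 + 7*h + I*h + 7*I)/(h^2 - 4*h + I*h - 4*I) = (h + 7)/(h - 4)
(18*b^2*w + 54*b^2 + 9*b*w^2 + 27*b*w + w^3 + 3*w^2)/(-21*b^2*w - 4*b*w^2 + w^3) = (6*b*w + 18*b + w^2 + 3*w)/(w*(-7*b + w))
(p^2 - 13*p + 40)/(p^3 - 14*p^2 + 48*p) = (p - 5)/(p*(p - 6))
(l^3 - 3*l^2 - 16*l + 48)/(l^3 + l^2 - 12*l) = (l - 4)/l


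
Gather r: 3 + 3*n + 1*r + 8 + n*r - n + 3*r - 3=2*n + r*(n + 4) + 8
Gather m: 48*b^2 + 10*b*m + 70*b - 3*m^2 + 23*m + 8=48*b^2 + 70*b - 3*m^2 + m*(10*b + 23) + 8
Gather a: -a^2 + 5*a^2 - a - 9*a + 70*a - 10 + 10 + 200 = 4*a^2 + 60*a + 200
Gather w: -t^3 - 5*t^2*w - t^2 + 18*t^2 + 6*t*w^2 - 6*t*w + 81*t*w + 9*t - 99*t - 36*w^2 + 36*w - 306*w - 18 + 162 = -t^3 + 17*t^2 - 90*t + w^2*(6*t - 36) + w*(-5*t^2 + 75*t - 270) + 144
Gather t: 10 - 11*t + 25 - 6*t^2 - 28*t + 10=-6*t^2 - 39*t + 45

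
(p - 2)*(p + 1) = p^2 - p - 2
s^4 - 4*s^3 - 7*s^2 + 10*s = s*(s - 5)*(s - 1)*(s + 2)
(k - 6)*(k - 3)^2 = k^3 - 12*k^2 + 45*k - 54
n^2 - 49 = (n - 7)*(n + 7)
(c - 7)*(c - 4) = c^2 - 11*c + 28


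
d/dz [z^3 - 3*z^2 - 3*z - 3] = 3*z^2 - 6*z - 3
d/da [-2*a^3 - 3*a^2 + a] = -6*a^2 - 6*a + 1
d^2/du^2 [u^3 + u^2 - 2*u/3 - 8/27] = 6*u + 2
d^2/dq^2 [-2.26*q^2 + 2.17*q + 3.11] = -4.52000000000000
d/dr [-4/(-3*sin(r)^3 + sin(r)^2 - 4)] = 4*(2 - 9*sin(r))*sin(r)*cos(r)/(3*sin(r)^3 - sin(r)^2 + 4)^2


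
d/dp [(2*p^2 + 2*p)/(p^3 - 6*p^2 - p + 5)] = 2*(p*(p + 1)*(-3*p^2 + 12*p + 1) + (2*p + 1)*(p^3 - 6*p^2 - p + 5))/(p^3 - 6*p^2 - p + 5)^2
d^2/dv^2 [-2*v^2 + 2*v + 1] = -4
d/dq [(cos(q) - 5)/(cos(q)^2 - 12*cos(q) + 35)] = sin(q)/(cos(q) - 7)^2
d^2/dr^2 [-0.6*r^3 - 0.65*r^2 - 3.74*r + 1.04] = -3.6*r - 1.3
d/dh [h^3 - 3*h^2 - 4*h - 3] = 3*h^2 - 6*h - 4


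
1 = 1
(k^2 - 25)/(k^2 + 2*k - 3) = (k^2 - 25)/(k^2 + 2*k - 3)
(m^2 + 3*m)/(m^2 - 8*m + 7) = m*(m + 3)/(m^2 - 8*m + 7)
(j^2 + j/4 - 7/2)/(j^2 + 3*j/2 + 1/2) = (4*j^2 + j - 14)/(2*(2*j^2 + 3*j + 1))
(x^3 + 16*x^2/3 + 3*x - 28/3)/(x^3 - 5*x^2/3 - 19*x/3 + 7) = (x + 4)/(x - 3)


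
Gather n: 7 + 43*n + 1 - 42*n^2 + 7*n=-42*n^2 + 50*n + 8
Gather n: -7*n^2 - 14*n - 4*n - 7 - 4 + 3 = -7*n^2 - 18*n - 8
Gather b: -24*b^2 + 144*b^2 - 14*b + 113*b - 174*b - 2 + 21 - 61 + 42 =120*b^2 - 75*b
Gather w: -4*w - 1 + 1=-4*w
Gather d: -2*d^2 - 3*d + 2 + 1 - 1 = -2*d^2 - 3*d + 2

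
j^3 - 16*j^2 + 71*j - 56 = (j - 8)*(j - 7)*(j - 1)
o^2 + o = o*(o + 1)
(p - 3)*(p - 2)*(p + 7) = p^3 + 2*p^2 - 29*p + 42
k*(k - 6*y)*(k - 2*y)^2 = k^4 - 10*k^3*y + 28*k^2*y^2 - 24*k*y^3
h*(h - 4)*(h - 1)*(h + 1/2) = h^4 - 9*h^3/2 + 3*h^2/2 + 2*h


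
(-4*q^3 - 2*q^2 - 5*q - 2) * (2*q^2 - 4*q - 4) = -8*q^5 + 12*q^4 + 14*q^3 + 24*q^2 + 28*q + 8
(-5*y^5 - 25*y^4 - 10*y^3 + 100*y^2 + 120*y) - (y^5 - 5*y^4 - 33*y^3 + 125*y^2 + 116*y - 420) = -6*y^5 - 20*y^4 + 23*y^3 - 25*y^2 + 4*y + 420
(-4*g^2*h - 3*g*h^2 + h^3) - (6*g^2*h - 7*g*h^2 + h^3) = -10*g^2*h + 4*g*h^2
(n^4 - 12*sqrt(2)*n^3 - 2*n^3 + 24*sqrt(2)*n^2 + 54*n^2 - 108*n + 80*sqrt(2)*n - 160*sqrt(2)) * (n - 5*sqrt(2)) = n^5 - 17*sqrt(2)*n^4 - 2*n^4 + 34*sqrt(2)*n^3 + 174*n^3 - 348*n^2 - 190*sqrt(2)*n^2 - 800*n + 380*sqrt(2)*n + 1600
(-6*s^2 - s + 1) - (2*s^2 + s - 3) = -8*s^2 - 2*s + 4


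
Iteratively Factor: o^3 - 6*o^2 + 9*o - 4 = (o - 4)*(o^2 - 2*o + 1) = (o - 4)*(o - 1)*(o - 1)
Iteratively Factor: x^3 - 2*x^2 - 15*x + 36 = (x - 3)*(x^2 + x - 12) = (x - 3)^2*(x + 4)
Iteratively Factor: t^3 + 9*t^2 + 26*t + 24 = (t + 3)*(t^2 + 6*t + 8) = (t + 2)*(t + 3)*(t + 4)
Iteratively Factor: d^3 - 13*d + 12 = (d - 3)*(d^2 + 3*d - 4) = (d - 3)*(d - 1)*(d + 4)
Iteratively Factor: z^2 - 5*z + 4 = (z - 4)*(z - 1)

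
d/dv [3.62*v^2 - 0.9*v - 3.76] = 7.24*v - 0.9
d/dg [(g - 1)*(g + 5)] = 2*g + 4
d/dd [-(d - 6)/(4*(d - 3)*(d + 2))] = (d^2 - 12*d + 12)/(4*(d^4 - 2*d^3 - 11*d^2 + 12*d + 36))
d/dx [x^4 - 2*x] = 4*x^3 - 2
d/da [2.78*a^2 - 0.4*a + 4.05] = 5.56*a - 0.4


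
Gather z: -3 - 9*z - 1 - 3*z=-12*z - 4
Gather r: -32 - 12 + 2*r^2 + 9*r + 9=2*r^2 + 9*r - 35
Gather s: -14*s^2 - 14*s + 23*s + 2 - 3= -14*s^2 + 9*s - 1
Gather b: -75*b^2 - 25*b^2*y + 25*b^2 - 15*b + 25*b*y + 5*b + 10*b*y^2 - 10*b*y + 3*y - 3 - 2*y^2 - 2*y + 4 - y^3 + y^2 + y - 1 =b^2*(-25*y - 50) + b*(10*y^2 + 15*y - 10) - y^3 - y^2 + 2*y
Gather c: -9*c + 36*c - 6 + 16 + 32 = 27*c + 42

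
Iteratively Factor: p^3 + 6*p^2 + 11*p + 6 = (p + 1)*(p^2 + 5*p + 6) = (p + 1)*(p + 2)*(p + 3)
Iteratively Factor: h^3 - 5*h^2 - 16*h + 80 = (h + 4)*(h^2 - 9*h + 20) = (h - 5)*(h + 4)*(h - 4)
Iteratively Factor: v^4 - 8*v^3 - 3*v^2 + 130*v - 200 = (v - 5)*(v^3 - 3*v^2 - 18*v + 40) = (v - 5)^2*(v^2 + 2*v - 8) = (v - 5)^2*(v + 4)*(v - 2)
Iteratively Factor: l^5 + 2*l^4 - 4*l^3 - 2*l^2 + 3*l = (l - 1)*(l^4 + 3*l^3 - l^2 - 3*l) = l*(l - 1)*(l^3 + 3*l^2 - l - 3) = l*(l - 1)^2*(l^2 + 4*l + 3) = l*(l - 1)^2*(l + 3)*(l + 1)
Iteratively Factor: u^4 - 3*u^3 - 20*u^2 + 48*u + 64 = (u - 4)*(u^3 + u^2 - 16*u - 16) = (u - 4)^2*(u^2 + 5*u + 4) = (u - 4)^2*(u + 1)*(u + 4)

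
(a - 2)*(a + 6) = a^2 + 4*a - 12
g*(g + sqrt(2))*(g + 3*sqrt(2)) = g^3 + 4*sqrt(2)*g^2 + 6*g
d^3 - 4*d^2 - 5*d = d*(d - 5)*(d + 1)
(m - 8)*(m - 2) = m^2 - 10*m + 16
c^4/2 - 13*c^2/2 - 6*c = c*(c/2 + 1/2)*(c - 4)*(c + 3)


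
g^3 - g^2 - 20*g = g*(g - 5)*(g + 4)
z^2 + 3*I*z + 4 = (z - I)*(z + 4*I)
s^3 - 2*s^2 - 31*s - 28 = (s - 7)*(s + 1)*(s + 4)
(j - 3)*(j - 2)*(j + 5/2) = j^3 - 5*j^2/2 - 13*j/2 + 15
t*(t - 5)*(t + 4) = t^3 - t^2 - 20*t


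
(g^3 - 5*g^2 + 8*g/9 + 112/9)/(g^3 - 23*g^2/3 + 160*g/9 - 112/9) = (3*g + 4)/(3*g - 4)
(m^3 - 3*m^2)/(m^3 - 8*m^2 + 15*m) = m/(m - 5)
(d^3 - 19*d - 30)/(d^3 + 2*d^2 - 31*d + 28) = (d^3 - 19*d - 30)/(d^3 + 2*d^2 - 31*d + 28)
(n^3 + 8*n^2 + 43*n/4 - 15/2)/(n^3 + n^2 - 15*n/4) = (2*n^2 + 11*n - 6)/(n*(2*n - 3))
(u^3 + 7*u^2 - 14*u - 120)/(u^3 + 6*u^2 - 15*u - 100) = (u + 6)/(u + 5)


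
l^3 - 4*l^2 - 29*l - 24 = (l - 8)*(l + 1)*(l + 3)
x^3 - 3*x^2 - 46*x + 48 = (x - 8)*(x - 1)*(x + 6)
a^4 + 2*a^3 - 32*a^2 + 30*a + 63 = (a - 3)^2*(a + 1)*(a + 7)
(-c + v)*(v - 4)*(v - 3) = -c*v^2 + 7*c*v - 12*c + v^3 - 7*v^2 + 12*v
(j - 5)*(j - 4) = j^2 - 9*j + 20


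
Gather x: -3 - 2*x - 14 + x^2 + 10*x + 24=x^2 + 8*x + 7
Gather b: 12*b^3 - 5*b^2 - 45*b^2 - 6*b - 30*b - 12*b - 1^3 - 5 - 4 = 12*b^3 - 50*b^2 - 48*b - 10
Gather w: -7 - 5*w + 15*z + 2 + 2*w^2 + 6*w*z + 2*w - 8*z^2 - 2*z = 2*w^2 + w*(6*z - 3) - 8*z^2 + 13*z - 5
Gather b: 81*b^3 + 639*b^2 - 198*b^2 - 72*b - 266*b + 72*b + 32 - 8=81*b^3 + 441*b^2 - 266*b + 24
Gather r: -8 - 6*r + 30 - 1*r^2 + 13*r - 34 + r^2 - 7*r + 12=0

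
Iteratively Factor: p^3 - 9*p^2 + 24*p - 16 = (p - 4)*(p^2 - 5*p + 4) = (p - 4)*(p - 1)*(p - 4)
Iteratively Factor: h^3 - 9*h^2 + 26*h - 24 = (h - 2)*(h^2 - 7*h + 12) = (h - 4)*(h - 2)*(h - 3)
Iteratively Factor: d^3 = (d)*(d^2) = d^2*(d)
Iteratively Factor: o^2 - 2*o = (o - 2)*(o)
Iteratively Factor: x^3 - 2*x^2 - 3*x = (x - 3)*(x^2 + x) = x*(x - 3)*(x + 1)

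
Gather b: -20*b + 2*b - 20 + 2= -18*b - 18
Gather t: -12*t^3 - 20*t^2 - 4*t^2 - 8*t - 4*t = -12*t^3 - 24*t^2 - 12*t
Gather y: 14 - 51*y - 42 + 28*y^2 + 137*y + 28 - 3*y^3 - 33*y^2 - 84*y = -3*y^3 - 5*y^2 + 2*y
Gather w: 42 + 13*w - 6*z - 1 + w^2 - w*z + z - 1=w^2 + w*(13 - z) - 5*z + 40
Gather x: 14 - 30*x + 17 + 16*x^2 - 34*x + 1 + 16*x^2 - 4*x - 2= 32*x^2 - 68*x + 30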